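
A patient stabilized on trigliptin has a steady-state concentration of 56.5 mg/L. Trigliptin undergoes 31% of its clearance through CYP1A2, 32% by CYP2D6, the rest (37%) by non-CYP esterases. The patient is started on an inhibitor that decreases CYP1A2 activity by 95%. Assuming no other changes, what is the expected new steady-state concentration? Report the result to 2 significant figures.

CYP1A2: 0.31 × 0.05 = 0.0155
CYP2D6: 0.32 (unchanged)
Other: 0.37 (unchanged)
New clearance relative to baseline: 0.0155 + 0.32 + 0.37 = 0.7055.
Steady-state concentration ∝ 1/CL, so new value = 56.5 / 0.7055 = 80 mg/L.

80 mg/L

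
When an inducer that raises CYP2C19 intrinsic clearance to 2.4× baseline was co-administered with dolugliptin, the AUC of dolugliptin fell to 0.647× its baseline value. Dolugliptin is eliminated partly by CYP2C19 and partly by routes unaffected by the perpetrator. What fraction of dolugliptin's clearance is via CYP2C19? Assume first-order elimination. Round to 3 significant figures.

Let fm be the CYP2C19 fraction. New clearance relative to baseline = fm × 2.4 + (1 − fm).
AUC ratio = 1 / (new CL fraction), so new CL fraction = 1 / 0.647 = 1.546.
fm × 2.4 + 1 − fm = 1.546  ⇒  fm × (2.4 − 1) = 0.5456  ⇒  fm = 0.390.

0.390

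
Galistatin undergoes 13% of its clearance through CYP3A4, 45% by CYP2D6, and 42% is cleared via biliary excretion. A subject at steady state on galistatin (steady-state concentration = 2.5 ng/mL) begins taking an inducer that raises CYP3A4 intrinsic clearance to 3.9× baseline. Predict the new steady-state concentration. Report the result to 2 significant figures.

1.8 ng/mL

The CYP3A4 pathway (13% of clearance) rises to 3.9× activity: 0.13 × 3.9 = 0.507.
CYP2D6 (45%) and the residual 42% are unaffected.
New clearance relative to baseline: 0.507 + 0.45 + 0.42 = 1.377.
With dosing unchanged, steady-state concentration scales as 1/CL: 2.5 / 1.377 = 1.8 ng/mL.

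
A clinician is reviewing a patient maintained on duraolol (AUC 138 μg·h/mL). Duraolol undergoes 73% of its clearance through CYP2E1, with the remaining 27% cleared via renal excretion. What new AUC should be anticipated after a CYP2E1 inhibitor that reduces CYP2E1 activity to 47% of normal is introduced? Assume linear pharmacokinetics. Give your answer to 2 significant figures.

2.3 × 10² μg·h/mL

The CYP2E1 pathway (73% of clearance) drops to 0.47× activity: 0.73 × 0.47 = 0.3431.
The remaining 27% of clearance is unaffected.
Relative clearance = 0.3431 + 0.27 = 0.6131.
AUC ∝ 1/CL, so new value = 138 / 0.6131 = 2.3 × 10² μg·h/mL.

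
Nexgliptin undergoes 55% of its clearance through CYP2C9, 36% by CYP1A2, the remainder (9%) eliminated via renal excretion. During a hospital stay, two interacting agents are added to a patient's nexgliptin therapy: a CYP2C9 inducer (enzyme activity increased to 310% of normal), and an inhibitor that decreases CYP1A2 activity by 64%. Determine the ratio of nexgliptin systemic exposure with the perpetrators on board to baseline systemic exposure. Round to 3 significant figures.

0.520

The CYP2C9 pathway (55% of clearance) rises to 3.1× activity: 0.55 × 3.1 = 1.705.
The CYP1A2 pathway (36% of clearance) drops to 0.36× activity: 0.36 × 0.36 = 0.1296.
The remaining 9% of clearance is unaffected.
Relative clearance = 1.705 + 0.1296 + 0.09 = 1.9246.
Net systemic exposure ratio = 1 / 1.9246 = 0.520.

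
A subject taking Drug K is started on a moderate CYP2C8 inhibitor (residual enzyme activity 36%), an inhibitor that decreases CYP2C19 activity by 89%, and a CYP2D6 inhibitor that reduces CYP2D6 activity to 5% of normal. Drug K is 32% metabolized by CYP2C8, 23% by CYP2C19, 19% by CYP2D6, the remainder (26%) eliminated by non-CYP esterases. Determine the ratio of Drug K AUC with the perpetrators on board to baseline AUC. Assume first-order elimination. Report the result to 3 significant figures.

2.44

The CYP2C8 pathway (32% of clearance) falls to 0.36× activity: 0.32 × 0.36 = 0.1152.
The CYP2C19 pathway (23% of clearance) is reduced to 0.11× activity: 0.23 × 0.11 = 0.0253.
The CYP2D6 pathway (19% of clearance) falls to 0.05× activity: 0.19 × 0.05 = 0.0095.
The remaining 26% of clearance is unaffected.
CL_new/CL_old = 0.1152 + 0.0253 + 0.0095 + 0.26 = 0.41.
Because AUC varies inversely with clearance, the combined effect is 1 / 0.41 = 2.44.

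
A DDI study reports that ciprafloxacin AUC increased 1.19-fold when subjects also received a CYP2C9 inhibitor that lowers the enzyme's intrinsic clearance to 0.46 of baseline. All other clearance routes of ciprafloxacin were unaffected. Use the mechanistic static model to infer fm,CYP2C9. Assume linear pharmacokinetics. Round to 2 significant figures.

0.30

CL'/CL = 1 / 1.19 = 0.8403
0.46·fm + (1 − fm) = 0.8403
fm = (0.8403 − 1) / (0.46 − 1) = 0.30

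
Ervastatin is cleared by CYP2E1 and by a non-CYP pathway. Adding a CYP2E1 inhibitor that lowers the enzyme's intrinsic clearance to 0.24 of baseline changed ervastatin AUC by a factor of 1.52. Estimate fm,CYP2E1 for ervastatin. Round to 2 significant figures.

CL'/CL = 1 / 1.52 = 0.6579
0.24·fm + (1 − fm) = 0.6579
fm = (0.6579 − 1) / (0.24 − 1) = 0.45

0.45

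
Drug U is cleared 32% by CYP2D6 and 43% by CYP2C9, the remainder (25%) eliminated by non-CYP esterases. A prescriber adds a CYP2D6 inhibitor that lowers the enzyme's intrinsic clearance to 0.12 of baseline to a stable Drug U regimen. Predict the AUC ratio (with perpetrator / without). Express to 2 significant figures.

1.4

The CYP2D6 pathway (32% of clearance) drops to 0.12× activity: 0.32 × 0.12 = 0.0384.
CYP2C9 (43%) and the residual 25% are unaffected.
New clearance relative to baseline: 0.0384 + 0.43 + 0.25 = 0.7184.
Since AUC ∝ 1/CL, the ratio is 1 / 0.7184 = 1.4.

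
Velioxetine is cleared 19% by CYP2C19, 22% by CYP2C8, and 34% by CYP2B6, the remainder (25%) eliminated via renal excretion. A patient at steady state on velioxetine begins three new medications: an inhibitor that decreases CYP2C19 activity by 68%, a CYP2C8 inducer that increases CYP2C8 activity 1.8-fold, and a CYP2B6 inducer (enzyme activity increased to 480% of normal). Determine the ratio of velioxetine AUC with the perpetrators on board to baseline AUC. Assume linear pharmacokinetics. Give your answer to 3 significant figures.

The CYP2C19 pathway (19% of clearance) drops to 0.32× activity: 0.19 × 0.32 = 0.0608.
The CYP2C8 pathway (22% of clearance) rises to 1.8× activity: 0.22 × 1.8 = 0.396.
The CYP2B6 pathway (34% of clearance) rises to 4.8× activity: 0.34 × 4.8 = 1.632.
Non-CYP routes (25%) are unchanged.
Relative clearance = 0.0608 + 0.396 + 1.632 + 0.25 = 2.3388.
Because AUC varies inversely with clearance, the combined effect is 1 / 2.3388 = 0.428.

0.428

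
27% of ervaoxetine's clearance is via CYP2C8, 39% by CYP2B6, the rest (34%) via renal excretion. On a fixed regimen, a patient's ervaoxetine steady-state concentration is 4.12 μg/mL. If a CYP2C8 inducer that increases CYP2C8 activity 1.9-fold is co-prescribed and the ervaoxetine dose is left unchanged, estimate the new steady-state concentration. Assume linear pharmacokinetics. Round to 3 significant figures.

The CYP2C8 pathway (27% of clearance) increases to 1.9× activity: 0.27 × 1.9 = 0.513.
CYP2B6 (39%) and the residual 34% are unaffected.
New clearance relative to baseline: 0.513 + 0.39 + 0.34 = 1.243.
With dosing unchanged, steady-state concentration scales as 1/CL: 4.12 / 1.243 = 3.31 μg/mL.

3.31 μg/mL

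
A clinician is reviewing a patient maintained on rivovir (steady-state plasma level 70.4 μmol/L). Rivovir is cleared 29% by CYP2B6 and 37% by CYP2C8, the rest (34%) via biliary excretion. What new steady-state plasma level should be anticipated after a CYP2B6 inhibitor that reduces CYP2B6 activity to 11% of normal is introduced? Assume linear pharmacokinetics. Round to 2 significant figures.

95 μmol/L

The CYP2B6 pathway (29% of clearance) drops to 0.11× activity: 0.29 × 0.11 = 0.0319.
CYP2C8 (37%) and the residual 34% are unaffected.
CL_new/CL_old = 0.0319 + 0.37 + 0.34 = 0.7419.
New steady-state plasma level = baseline ÷ relative clearance = 70.4 / 0.7419 = 95 μmol/L.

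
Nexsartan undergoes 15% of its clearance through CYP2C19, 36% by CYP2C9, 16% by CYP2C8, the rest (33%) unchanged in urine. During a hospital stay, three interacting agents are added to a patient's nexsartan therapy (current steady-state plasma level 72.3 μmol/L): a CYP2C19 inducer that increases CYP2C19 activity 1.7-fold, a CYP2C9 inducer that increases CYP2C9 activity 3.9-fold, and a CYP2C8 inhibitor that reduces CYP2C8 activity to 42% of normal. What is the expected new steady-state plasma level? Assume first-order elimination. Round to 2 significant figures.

CYP2C19: 0.15 × 1.7 = 0.255
CYP2C9: 0.36 × 3.9 = 1.404
CYP2C8: 0.16 × 0.42 = 0.0672
Other: 0.33 (unchanged)
CL_new/CL_old = 0.255 + 1.404 + 0.0672 + 0.33 = 2.0562.
Steady-state plasma level ∝ 1/CL: new value = 72.3 / 2.0562 = 35 μmol/L.

35 μmol/L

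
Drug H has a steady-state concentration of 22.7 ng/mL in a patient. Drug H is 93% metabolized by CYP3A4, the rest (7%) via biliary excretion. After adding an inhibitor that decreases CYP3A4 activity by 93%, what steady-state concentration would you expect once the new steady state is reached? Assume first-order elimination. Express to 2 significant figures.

The CYP3A4 pathway (93% of clearance) drops to 0.07× activity: 0.93 × 0.07 = 0.0651.
Non-CYP routes (7%) are unchanged.
CL_new/CL_old = 0.0651 + 0.07 = 0.1351.
New steady-state concentration = baseline ÷ relative clearance = 22.7 / 0.1351 = 1.7 × 10² ng/mL.

1.7 × 10² ng/mL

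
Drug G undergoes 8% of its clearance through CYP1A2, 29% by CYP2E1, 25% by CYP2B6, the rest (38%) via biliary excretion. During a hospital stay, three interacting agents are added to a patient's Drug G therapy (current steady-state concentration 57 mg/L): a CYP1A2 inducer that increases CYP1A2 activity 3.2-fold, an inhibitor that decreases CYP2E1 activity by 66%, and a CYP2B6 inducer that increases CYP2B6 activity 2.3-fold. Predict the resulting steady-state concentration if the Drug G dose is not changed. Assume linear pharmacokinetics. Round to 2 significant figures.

44 mg/L

The CYP1A2 pathway (8% of clearance) increases to 3.2× activity: 0.08 × 3.2 = 0.256.
The CYP2E1 pathway (29% of clearance) drops to 0.34× activity: 0.29 × 0.34 = 0.0986.
The CYP2B6 pathway (25% of clearance) is boosted to 2.3× activity: 0.25 × 2.3 = 0.575.
The remaining 38% of clearance is unaffected.
New clearance relative to baseline: 0.256 + 0.0986 + 0.575 + 0.38 = 1.3096.
Steady-state concentration ∝ 1/CL: new value = 57 / 1.3096 = 44 mg/L.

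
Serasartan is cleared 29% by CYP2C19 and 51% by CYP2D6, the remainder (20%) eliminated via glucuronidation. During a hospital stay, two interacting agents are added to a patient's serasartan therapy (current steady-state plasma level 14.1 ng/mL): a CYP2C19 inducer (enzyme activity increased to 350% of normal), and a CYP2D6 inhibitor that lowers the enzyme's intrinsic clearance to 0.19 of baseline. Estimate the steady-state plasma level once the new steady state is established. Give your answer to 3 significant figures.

10.7 ng/mL

CYP2C19: 0.29 × 3.5 = 1.015
CYP2D6: 0.51 × 0.19 = 0.0969
Other: 0.2 (unchanged)
New clearance relative to baseline: 1.015 + 0.0969 + 0.2 = 1.3119.
New steady-state plasma level = 14.1 / 1.3119 = 10.7 ng/mL (concentration scales inversely with clearance).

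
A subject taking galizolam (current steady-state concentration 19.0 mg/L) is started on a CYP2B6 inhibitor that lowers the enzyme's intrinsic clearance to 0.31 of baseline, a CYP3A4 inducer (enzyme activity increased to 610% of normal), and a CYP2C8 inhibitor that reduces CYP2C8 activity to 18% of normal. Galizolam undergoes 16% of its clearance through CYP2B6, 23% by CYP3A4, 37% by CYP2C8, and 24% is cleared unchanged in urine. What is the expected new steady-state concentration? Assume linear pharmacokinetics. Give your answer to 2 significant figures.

11 mg/L

The CYP2B6 pathway (16% of clearance) is reduced to 0.31× activity: 0.16 × 0.31 = 0.0496.
The CYP3A4 pathway (23% of clearance) increases to 6.1× activity: 0.23 × 6.1 = 1.403.
The CYP2C8 pathway (37% of clearance) drops to 0.18× activity: 0.37 × 0.18 = 0.0666.
The remaining 24% of clearance is unaffected.
CL_new/CL_old = 0.0496 + 1.403 + 0.0666 + 0.24 = 1.7592.
Steady-state concentration ∝ 1/CL: new value = 19.0 / 1.7592 = 11 mg/L.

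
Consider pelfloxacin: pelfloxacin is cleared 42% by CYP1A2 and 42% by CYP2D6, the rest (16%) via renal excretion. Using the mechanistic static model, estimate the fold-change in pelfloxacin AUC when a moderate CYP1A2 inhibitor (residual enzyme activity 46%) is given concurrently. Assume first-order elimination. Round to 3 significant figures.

1.29

The CYP1A2 pathway (42% of clearance) is reduced to 0.46× activity: 0.42 × 0.46 = 0.1932.
CYP2D6 (42%) and the residual 16% are unaffected.
Relative clearance = 0.1932 + 0.42 + 0.16 = 0.7732.
Since AUC ∝ 1/CL, the ratio is 1 / 0.7732 = 1.29.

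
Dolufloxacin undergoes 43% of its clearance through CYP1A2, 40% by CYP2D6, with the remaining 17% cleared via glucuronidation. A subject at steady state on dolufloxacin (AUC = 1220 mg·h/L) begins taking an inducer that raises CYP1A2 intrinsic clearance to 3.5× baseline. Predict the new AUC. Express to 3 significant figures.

The CYP1A2 pathway (43% of clearance) is boosted to 3.5× activity: 0.43 × 3.5 = 1.505.
CYP2D6 (40%) and the residual 17% are unaffected.
Relative clearance = 1.505 + 0.4 + 0.17 = 2.075.
AUC ∝ 1/CL, so new value = 1220 / 2.075 = 588 mg·h/L.

588 mg·h/L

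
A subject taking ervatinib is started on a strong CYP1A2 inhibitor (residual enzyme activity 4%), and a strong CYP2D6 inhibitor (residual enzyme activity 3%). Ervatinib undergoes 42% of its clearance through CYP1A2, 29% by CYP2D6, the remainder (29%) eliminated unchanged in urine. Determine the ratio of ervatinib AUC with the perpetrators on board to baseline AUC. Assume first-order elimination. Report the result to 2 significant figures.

3.2

The CYP1A2 pathway (42% of clearance) is reduced to 0.04× activity: 0.42 × 0.04 = 0.0168.
The CYP2D6 pathway (29% of clearance) drops to 0.03× activity: 0.29 × 0.03 = 0.0087.
The remaining 29% of clearance is unaffected.
New clearance relative to baseline: 0.0168 + 0.0087 + 0.29 = 0.3155.
Because AUC varies inversely with clearance, the combined effect is 1 / 0.3155 = 3.2.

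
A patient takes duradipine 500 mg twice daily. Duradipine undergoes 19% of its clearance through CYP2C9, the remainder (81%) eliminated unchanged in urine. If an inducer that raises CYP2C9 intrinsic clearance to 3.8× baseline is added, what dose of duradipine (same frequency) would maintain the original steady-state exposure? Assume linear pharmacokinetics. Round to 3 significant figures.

766 mg

The CYP2C9 pathway (19% of clearance) is boosted to 3.8× activity: 0.19 × 3.8 = 0.722.
The remaining 81% of clearance is unaffected.
Relative clearance = 0.722 + 0.81 = 1.532.
To maintain the same steady-state level, dose must scale with clearance: new dose = 500 × 1.532 = 766 mg.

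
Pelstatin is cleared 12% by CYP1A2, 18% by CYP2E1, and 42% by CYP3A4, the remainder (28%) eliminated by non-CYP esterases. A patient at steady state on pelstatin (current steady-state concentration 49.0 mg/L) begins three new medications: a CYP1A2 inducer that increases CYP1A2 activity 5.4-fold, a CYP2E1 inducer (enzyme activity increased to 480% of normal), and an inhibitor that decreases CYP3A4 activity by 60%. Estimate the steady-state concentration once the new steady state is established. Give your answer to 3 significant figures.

CYP1A2: 0.12 × 5.4 = 0.648
CYP2E1: 0.18 × 4.8 = 0.864
CYP3A4: 0.42 × 0.4 = 0.168
Other: 0.28 (unchanged)
New clearance relative to baseline: 0.648 + 0.864 + 0.168 + 0.28 = 1.96.
Dividing the baseline by the relative clearance: 49.0 / 1.96 = 25.0 mg/L.

25.0 mg/L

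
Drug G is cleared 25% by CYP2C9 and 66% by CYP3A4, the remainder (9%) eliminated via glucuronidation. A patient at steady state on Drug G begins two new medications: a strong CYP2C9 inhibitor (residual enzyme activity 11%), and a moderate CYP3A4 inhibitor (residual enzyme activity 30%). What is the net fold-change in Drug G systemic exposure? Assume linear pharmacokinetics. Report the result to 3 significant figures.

3.17

The CYP2C9 pathway (25% of clearance) is reduced to 0.11× activity: 0.25 × 0.11 = 0.0275.
The CYP3A4 pathway (66% of clearance) drops to 0.3× activity: 0.66 × 0.3 = 0.198.
Non-CYP routes (9%) are unchanged.
CL_new/CL_old = 0.0275 + 0.198 + 0.09 = 0.3155.
Because systemic exposure varies inversely with clearance, the combined effect is 1 / 0.3155 = 3.17.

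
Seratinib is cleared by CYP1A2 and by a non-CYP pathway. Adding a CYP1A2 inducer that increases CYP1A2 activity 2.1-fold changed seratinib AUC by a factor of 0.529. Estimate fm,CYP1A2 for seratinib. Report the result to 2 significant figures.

CL'/CL = 1 / 0.529 = 1.89
2.1·fm + (1 − fm) = 1.89
fm = (1.89 − 1) / (2.1 − 1) = 0.81

0.81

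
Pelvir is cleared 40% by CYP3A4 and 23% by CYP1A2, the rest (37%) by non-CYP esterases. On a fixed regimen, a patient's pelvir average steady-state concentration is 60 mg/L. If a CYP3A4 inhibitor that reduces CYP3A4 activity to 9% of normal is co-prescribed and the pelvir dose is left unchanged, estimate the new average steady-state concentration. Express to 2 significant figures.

94 mg/L

The CYP3A4 pathway (40% of clearance) falls to 0.09× activity: 0.4 × 0.09 = 0.036.
CYP1A2 (23%) and the residual 37% are unaffected.
CL_new/CL_old = 0.036 + 0.23 + 0.37 = 0.636.
Average steady-state concentration ∝ 1/CL, so new value = 60 / 0.636 = 94 mg/L.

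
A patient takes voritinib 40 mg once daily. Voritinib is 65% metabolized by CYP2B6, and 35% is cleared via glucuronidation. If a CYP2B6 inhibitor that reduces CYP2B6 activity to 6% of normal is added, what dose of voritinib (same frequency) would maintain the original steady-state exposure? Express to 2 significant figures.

16 mg

CYP2B6: 0.65 × 0.06 = 0.039
Other: 0.35 (unchanged)
New clearance relative to baseline: 0.039 + 0.35 = 0.389.
Css,avg = (dose rate)/CL, so holding Css fixed requires dose ∝ CL: 40 × 0.389 = 16 mg.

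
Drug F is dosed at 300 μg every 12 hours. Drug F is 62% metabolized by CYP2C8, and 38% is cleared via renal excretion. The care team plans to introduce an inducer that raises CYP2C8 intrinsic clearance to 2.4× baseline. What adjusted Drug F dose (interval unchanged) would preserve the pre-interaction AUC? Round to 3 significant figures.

560 μg

The CYP2C8 pathway (62% of clearance) increases to 2.4× activity: 0.62 × 2.4 = 1.488.
The remaining 38% of clearance is unaffected.
CL_new/CL_old = 1.488 + 0.38 = 1.868.
Css,avg = (dose rate)/CL, so holding Css fixed requires dose ∝ CL: 300 × 1.868 = 560 μg.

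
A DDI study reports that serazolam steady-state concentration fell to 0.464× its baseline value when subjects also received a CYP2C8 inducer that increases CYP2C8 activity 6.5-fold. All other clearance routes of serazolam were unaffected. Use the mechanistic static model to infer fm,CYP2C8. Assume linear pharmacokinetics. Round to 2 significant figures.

Let x = fm,CYP2C8. Because steady-state concentration ∝ 1/CL, relative clearance rose to 1/0.464 = 2.155.
Setting x·6.5 + (1 − x) = 2.155 and solving: x = (2.155 − 1)/(6.5 − 1) = 0.21.

0.21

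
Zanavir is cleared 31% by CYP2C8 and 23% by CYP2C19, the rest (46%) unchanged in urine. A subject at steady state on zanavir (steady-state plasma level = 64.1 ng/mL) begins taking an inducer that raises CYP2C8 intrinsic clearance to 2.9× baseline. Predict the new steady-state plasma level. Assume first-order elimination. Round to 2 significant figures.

40 ng/mL

CYP2C8: 0.31 × 2.9 = 0.899
CYP2C19: 0.23 (unchanged)
Other: 0.46 (unchanged)
CL_new/CL_old = 0.899 + 0.23 + 0.46 = 1.589.
With dosing unchanged, steady-state plasma level scales as 1/CL: 64.1 / 1.589 = 40 ng/mL.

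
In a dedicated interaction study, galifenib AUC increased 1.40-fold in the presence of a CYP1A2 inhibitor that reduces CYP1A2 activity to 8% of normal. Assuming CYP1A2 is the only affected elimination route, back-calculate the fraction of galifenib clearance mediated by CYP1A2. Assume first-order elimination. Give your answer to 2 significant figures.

0.31

CL'/CL = 1 / 1.40 = 0.7143
0.08·fm + (1 − fm) = 0.7143
fm = (0.7143 − 1) / (0.08 − 1) = 0.31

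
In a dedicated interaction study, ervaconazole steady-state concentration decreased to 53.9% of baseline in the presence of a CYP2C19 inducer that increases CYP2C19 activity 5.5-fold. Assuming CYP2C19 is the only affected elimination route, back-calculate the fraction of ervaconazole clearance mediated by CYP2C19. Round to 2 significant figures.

0.19

Call the CYP2C19 fraction fm. After the interaction, CL_new/CL_old = fm × 5.5 + (1 − fm).
Steady-state concentration ratio = 1 / (new CL fraction), so new CL fraction = 1 / 0.539 = 1.855.
fm × 5.5 + 1 − fm = 1.855  ⇒  fm × (5.5 − 1) = 0.8553  ⇒  fm = 0.19.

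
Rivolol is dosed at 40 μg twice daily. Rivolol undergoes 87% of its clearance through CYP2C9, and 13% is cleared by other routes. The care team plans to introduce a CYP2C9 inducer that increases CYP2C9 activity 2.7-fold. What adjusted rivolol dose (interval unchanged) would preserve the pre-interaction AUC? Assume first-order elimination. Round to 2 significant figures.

99 μg

The CYP2C9 pathway (87% of clearance) is boosted to 2.7× activity: 0.87 × 2.7 = 2.349.
The remaining 13% of clearance is unaffected.
CL_new/CL_old = 2.349 + 0.13 = 2.479.
Css,avg = (dose rate)/CL, so holding Css fixed requires dose ∝ CL: 40 × 2.479 = 99 μg.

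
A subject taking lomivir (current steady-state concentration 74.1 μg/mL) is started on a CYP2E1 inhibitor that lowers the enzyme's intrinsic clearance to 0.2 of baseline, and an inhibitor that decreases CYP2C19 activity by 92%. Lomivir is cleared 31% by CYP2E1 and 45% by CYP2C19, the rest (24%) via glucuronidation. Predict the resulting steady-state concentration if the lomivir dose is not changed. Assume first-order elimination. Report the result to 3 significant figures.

The CYP2E1 pathway (31% of clearance) drops to 0.2× activity: 0.31 × 0.2 = 0.062.
The CYP2C19 pathway (45% of clearance) drops to 0.08× activity: 0.45 × 0.08 = 0.036.
The remaining 24% of clearance is unaffected.
Relative clearance = 0.062 + 0.036 + 0.24 = 0.338.
New steady-state concentration = 74.1 / 0.338 = 219 μg/mL (concentration scales inversely with clearance).

219 μg/mL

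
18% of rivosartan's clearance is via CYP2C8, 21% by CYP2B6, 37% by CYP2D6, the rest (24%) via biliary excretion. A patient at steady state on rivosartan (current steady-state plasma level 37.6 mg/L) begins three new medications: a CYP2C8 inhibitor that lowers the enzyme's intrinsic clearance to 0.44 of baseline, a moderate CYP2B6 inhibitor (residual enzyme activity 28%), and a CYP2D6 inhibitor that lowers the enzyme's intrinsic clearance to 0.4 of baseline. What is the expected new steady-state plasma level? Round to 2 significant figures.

71 mg/L

CYP2C8: 0.18 × 0.44 = 0.0792
CYP2B6: 0.21 × 0.28 = 0.0588
CYP2D6: 0.37 × 0.4 = 0.148
Other: 0.24 (unchanged)
New clearance relative to baseline: 0.0792 + 0.0588 + 0.148 + 0.24 = 0.526.
New steady-state plasma level = 37.6 / 0.526 = 71 mg/L (concentration scales inversely with clearance).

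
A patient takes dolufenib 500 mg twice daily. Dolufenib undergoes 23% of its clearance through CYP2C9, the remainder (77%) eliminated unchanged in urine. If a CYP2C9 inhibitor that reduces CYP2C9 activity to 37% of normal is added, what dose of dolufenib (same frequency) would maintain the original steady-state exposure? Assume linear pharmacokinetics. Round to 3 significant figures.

428 mg

CYP2C9: 0.23 × 0.37 = 0.0851
Other: 0.77 (unchanged)
CL_new/CL_old = 0.0851 + 0.77 = 0.8551.
Exposure is unchanged when dose changes in proportion to clearance. New dose = 500 mg × 0.8551 = 428 mg.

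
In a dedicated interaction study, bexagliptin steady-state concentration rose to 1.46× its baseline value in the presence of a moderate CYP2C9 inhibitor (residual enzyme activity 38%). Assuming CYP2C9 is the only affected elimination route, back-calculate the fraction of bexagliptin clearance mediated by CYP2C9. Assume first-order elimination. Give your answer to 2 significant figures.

0.51

CL'/CL = 1 / 1.46 = 0.6849
0.38·fm + (1 − fm) = 0.6849
fm = (0.6849 − 1) / (0.38 − 1) = 0.51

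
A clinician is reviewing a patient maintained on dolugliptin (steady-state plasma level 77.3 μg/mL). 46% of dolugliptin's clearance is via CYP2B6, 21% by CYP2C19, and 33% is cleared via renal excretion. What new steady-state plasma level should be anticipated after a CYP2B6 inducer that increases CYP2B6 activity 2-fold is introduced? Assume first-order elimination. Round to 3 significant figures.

52.9 μg/mL

CYP2B6: 0.46 × 2 = 0.92
CYP2C19: 0.21 (unchanged)
Other: 0.33 (unchanged)
CL_new/CL_old = 0.92 + 0.21 + 0.33 = 1.46.
With dosing unchanged, steady-state plasma level scales as 1/CL: 77.3 / 1.46 = 52.9 μg/mL.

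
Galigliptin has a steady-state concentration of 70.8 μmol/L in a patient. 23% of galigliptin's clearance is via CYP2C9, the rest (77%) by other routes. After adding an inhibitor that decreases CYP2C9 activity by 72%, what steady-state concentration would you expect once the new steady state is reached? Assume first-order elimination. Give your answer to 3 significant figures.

The CYP2C9 pathway (23% of clearance) is reduced to 0.28× activity: 0.23 × 0.28 = 0.0644.
Non-CYP routes (77%) are unchanged.
Relative clearance = 0.0644 + 0.77 = 0.8344.
Steady-state concentration ∝ 1/CL, so new value = 70.8 / 0.8344 = 84.9 μmol/L.

84.9 μmol/L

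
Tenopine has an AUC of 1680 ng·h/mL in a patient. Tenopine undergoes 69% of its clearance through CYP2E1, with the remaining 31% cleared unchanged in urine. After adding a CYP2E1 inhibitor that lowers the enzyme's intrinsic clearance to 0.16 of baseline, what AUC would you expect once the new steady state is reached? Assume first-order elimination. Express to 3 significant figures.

The CYP2E1 pathway (69% of clearance) drops to 0.16× activity: 0.69 × 0.16 = 0.1104.
The remaining 31% of clearance is unaffected.
New clearance relative to baseline: 0.1104 + 0.31 = 0.4204.
With dosing unchanged, AUC scales as 1/CL: 1680 / 0.4204 = 4.00 × 10³ ng·h/mL.

4.00 × 10³ ng·h/mL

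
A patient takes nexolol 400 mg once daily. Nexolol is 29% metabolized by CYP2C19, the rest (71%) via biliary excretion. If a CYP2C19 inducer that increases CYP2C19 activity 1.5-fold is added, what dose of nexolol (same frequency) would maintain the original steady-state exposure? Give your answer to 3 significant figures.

CYP2C19: 0.29 × 1.5 = 0.435
Other: 0.71 (unchanged)
Relative clearance = 0.435 + 0.71 = 1.145.
To maintain the same steady-state level, dose must scale with clearance: new dose = 400 × 1.145 = 458 mg.

458 mg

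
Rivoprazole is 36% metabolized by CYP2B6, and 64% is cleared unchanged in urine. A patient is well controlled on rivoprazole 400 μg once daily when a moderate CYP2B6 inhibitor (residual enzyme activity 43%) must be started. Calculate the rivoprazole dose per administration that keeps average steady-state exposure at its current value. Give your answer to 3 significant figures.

318 μg

The CYP2B6 pathway (36% of clearance) is reduced to 0.43× activity: 0.36 × 0.43 = 0.1548.
Non-CYP routes (64%) are unchanged.
Relative clearance = 0.1548 + 0.64 = 0.7948.
Css,avg = (dose rate)/CL, so holding Css fixed requires dose ∝ CL: 400 × 0.7948 = 318 μg.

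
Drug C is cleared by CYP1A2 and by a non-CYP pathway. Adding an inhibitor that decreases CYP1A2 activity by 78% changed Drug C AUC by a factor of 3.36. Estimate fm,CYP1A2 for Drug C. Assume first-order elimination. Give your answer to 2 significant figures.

Let fm be the CYP1A2 fraction. New clearance relative to baseline = fm × 0.22 + (1 − fm).
AUC ratio = 1 / (new CL fraction), so new CL fraction = 1 / 3.36 = 0.2976.
fm × 0.22 + 1 − fm = 0.2976  ⇒  fm × (0.22 − 1) = −0.7024  ⇒  fm = 0.90.

0.90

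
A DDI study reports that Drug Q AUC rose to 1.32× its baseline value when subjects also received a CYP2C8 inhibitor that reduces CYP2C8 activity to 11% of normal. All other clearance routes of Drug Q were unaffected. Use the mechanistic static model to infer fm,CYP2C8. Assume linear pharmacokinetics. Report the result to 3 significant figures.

0.272

Write x for the fraction cleared via CYP2C8. The observed AUC change means clearance fell to 1/1.32 = 0.7576 of baseline.
Setting x·0.11 + (1 − x) = 0.7576 and solving: x = (0.7576 − 1)/(0.11 − 1) = 0.272.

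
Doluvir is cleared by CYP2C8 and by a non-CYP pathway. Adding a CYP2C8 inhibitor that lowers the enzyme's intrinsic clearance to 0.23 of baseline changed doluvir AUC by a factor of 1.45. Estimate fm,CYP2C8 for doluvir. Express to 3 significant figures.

0.403

Write x for the fraction cleared via CYP2C8. The observed AUC change means clearance fell to 1/1.45 = 0.6897 of baseline.
Only the CYP2C8 route changed, so 0.6897 = x·0.23 + (1 − x), giving x = 0.403.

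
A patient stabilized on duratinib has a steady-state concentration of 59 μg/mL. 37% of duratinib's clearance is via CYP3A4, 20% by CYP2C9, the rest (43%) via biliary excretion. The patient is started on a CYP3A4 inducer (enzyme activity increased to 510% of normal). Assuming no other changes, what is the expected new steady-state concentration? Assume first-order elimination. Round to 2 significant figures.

23 μg/mL

CYP3A4: 0.37 × 5.1 = 1.887
CYP2C9: 0.2 (unchanged)
Other: 0.43 (unchanged)
Relative clearance = 1.887 + 0.2 + 0.43 = 2.517.
New steady-state concentration = baseline ÷ relative clearance = 59 / 2.517 = 23 μg/mL.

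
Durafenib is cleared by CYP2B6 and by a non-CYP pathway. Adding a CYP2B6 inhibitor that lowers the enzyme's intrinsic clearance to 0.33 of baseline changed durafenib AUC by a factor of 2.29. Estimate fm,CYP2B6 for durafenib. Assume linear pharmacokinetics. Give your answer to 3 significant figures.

CL'/CL = 1 / 2.29 = 0.4367
0.33·fm + (1 − fm) = 0.4367
fm = (0.4367 − 1) / (0.33 − 1) = 0.841

0.841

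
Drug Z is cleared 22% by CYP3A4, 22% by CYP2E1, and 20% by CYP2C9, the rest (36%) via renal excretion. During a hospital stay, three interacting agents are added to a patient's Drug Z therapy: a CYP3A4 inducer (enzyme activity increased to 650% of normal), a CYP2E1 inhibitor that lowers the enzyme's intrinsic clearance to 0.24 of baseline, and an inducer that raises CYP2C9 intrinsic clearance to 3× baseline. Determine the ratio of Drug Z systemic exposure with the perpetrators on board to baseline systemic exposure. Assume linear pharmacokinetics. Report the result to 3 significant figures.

The CYP3A4 pathway (22% of clearance) rises to 6.5× activity: 0.22 × 6.5 = 1.43.
The CYP2E1 pathway (22% of clearance) is reduced to 0.24× activity: 0.22 × 0.24 = 0.0528.
The CYP2C9 pathway (20% of clearance) rises to 3× activity: 0.2 × 3 = 0.6.
Non-CYP routes (36%) are unchanged.
CL_new/CL_old = 1.43 + 0.0528 + 0.6 + 0.36 = 2.4428.
Systemic exposure ∝ 1/CL: fold-change = 1 / 2.4428 = 0.409.

0.409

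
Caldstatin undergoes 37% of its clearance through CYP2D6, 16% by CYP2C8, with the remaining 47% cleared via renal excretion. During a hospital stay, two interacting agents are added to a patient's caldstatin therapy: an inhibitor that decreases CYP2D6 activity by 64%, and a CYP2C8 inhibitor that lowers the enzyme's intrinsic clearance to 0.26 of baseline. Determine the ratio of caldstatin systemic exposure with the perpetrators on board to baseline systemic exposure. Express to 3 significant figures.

1.55

The CYP2D6 pathway (37% of clearance) is reduced to 0.36× activity: 0.37 × 0.36 = 0.1332.
The CYP2C8 pathway (16% of clearance) is reduced to 0.26× activity: 0.16 × 0.26 = 0.0416.
Non-CYP routes (47%) are unchanged.
CL_new/CL_old = 0.1332 + 0.0416 + 0.47 = 0.6448.
Because systemic exposure varies inversely with clearance, the combined effect is 1 / 0.6448 = 1.55.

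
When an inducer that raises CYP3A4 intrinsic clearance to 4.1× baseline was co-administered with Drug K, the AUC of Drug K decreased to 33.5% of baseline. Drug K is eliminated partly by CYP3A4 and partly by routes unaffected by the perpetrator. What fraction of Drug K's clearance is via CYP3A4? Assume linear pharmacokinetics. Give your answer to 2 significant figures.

Call the CYP3A4 fraction fm. After the interaction, CL_new/CL_old = fm × 4.1 + (1 − fm).
AUC ratio = 1 / (new CL fraction), so new CL fraction = 1 / 0.335 = 2.985.
fm × 4.1 + 1 − fm = 2.985  ⇒  fm × (4.1 − 1) = 1.985  ⇒  fm = 0.64.

0.64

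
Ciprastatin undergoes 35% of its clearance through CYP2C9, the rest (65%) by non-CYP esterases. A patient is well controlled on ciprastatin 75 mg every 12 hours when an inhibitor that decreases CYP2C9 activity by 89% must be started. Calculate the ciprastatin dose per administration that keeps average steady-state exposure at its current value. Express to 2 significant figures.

52 mg

The CYP2C9 pathway (35% of clearance) falls to 0.11× activity: 0.35 × 0.11 = 0.0385.
Non-CYP routes (65%) are unchanged.
CL_new/CL_old = 0.0385 + 0.65 = 0.6885.
Css,avg = (dose rate)/CL, so holding Css fixed requires dose ∝ CL: 75 × 0.6885 = 52 mg.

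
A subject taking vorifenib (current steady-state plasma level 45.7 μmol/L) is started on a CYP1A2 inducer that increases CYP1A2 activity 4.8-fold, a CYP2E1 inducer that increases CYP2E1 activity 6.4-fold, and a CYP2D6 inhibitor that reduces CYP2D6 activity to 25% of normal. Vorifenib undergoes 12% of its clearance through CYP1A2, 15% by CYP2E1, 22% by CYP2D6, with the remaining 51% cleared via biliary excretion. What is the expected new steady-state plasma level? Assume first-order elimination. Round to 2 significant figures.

22 μmol/L

The CYP1A2 pathway (12% of clearance) is boosted to 4.8× activity: 0.12 × 4.8 = 0.576.
The CYP2E1 pathway (15% of clearance) increases to 6.4× activity: 0.15 × 6.4 = 0.96.
The CYP2D6 pathway (22% of clearance) drops to 0.25× activity: 0.22 × 0.25 = 0.055.
The remaining 51% of clearance is unaffected.
New clearance relative to baseline: 0.576 + 0.96 + 0.055 + 0.51 = 2.101.
Dividing the baseline by the relative clearance: 45.7 / 2.101 = 22 μmol/L.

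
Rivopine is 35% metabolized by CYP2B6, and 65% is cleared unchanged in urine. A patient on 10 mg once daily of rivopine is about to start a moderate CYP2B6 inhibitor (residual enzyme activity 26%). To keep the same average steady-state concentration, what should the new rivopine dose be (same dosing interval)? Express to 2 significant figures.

7.4 mg

The CYP2B6 pathway (35% of clearance) falls to 0.26× activity: 0.35 × 0.26 = 0.091.
Non-CYP routes (65%) are unchanged.
CL_new/CL_old = 0.091 + 0.65 = 0.741.
Css,avg = (dose rate)/CL, so holding Css fixed requires dose ∝ CL: 10 × 0.741 = 7.4 mg.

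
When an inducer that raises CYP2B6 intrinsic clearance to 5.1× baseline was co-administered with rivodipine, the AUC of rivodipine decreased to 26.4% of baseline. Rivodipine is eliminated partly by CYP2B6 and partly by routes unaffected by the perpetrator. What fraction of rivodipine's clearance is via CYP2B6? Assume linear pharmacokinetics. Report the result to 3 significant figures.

0.680

Write x for the fraction cleared via CYP2B6. The observed AUC change means clearance rose to 1/0.264 = 3.788 of baseline.
Only the CYP2B6 route changed, so 3.788 = x·5.1 + (1 − x), giving x = 0.680.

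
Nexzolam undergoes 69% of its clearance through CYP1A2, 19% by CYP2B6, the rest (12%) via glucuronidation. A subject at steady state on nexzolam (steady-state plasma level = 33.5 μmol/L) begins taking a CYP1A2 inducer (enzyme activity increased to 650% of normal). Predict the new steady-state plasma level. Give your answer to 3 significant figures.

6.99 μmol/L

The CYP1A2 pathway (69% of clearance) is boosted to 6.5× activity: 0.69 × 6.5 = 4.485.
CYP2B6 (19%) and the residual 12% are unaffected.
New clearance relative to baseline: 4.485 + 0.19 + 0.12 = 4.795.
New steady-state plasma level = baseline ÷ relative clearance = 33.5 / 4.795 = 6.99 μmol/L.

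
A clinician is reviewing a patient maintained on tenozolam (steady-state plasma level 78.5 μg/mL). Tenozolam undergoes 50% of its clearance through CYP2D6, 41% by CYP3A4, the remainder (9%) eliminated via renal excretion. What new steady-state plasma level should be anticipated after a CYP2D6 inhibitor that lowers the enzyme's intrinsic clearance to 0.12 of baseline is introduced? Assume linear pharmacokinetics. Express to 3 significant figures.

140 μg/mL

The CYP2D6 pathway (50% of clearance) is reduced to 0.12× activity: 0.5 × 0.12 = 0.06.
CYP3A4 (41%) and the residual 9% are unaffected.
CL_new/CL_old = 0.06 + 0.41 + 0.09 = 0.56.
With dosing unchanged, steady-state plasma level scales as 1/CL: 78.5 / 0.56 = 140 μg/mL.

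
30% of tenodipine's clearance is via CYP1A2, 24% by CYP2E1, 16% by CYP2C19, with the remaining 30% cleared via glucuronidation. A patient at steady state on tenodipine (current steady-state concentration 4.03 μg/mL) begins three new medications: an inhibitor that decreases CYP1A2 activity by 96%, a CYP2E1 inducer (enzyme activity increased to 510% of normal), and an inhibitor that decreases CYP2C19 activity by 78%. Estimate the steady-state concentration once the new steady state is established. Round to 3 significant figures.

CYP1A2: 0.3 × 0.04 = 0.012
CYP2E1: 0.24 × 5.1 = 1.224
CYP2C19: 0.16 × 0.22 = 0.0352
Other: 0.3 (unchanged)
CL_new/CL_old = 0.012 + 1.224 + 0.0352 + 0.3 = 1.5712.
Steady-state concentration ∝ 1/CL: new value = 4.03 / 1.5712 = 2.56 μg/mL.

2.56 μg/mL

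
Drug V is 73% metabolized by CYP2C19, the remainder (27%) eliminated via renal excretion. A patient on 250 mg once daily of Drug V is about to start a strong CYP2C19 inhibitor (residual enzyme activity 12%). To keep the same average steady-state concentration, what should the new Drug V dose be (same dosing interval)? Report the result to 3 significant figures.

The CYP2C19 pathway (73% of clearance) falls to 0.12× activity: 0.73 × 0.12 = 0.0876.
Non-CYP routes (27%) are unchanged.
New clearance relative to baseline: 0.0876 + 0.27 = 0.3576.
To maintain the same steady-state level, dose must scale with clearance: new dose = 250 × 0.3576 = 89.4 mg.

89.4 mg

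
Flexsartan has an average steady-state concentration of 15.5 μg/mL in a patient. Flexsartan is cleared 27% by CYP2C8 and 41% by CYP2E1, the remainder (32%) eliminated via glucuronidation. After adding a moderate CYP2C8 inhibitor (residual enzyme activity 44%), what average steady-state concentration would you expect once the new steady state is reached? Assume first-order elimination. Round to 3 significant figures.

The CYP2C8 pathway (27% of clearance) falls to 0.44× activity: 0.27 × 0.44 = 0.1188.
CYP2E1 (41%) and the residual 32% are unaffected.
New clearance relative to baseline: 0.1188 + 0.41 + 0.32 = 0.8488.
Average steady-state concentration ∝ 1/CL, so new value = 15.5 / 0.8488 = 18.3 μg/mL.

18.3 μg/mL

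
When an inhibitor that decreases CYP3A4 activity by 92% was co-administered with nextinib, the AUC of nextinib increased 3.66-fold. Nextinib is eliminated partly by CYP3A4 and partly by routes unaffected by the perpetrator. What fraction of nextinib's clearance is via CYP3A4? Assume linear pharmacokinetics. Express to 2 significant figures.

Let x = fm,CYP3A4. Because AUC ∝ 1/CL, relative clearance fell to 1/3.66 = 0.2732.
Setting x·0.08 + (1 − x) = 0.2732 and solving: x = (0.2732 − 1)/(0.08 − 1) = 0.79.

0.79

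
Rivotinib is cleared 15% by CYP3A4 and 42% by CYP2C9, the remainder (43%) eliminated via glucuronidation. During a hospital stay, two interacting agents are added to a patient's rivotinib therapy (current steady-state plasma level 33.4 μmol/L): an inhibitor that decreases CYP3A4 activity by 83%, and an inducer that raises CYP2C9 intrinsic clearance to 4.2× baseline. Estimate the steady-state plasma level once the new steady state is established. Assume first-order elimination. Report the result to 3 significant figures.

CYP3A4: 0.15 × 0.17 = 0.0255
CYP2C9: 0.42 × 4.2 = 1.764
Other: 0.43 (unchanged)
Relative clearance = 0.0255 + 1.764 + 0.43 = 2.2195.
Steady-state plasma level ∝ 1/CL: new value = 33.4 / 2.2195 = 15.0 μmol/L.

15.0 μmol/L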